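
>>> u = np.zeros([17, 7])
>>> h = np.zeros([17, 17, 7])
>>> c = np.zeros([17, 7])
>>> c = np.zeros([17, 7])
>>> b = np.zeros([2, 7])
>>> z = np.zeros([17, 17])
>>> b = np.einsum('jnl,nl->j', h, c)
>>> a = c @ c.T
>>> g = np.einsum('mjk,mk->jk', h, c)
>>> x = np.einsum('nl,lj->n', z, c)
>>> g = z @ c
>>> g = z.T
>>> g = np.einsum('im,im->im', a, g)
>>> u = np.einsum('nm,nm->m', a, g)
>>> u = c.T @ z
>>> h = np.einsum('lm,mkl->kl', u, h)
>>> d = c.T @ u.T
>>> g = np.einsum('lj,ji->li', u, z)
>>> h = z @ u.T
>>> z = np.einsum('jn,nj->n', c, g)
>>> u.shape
(7, 17)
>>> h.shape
(17, 7)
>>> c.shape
(17, 7)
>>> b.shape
(17,)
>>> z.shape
(7,)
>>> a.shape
(17, 17)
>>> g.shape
(7, 17)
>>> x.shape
(17,)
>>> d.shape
(7, 7)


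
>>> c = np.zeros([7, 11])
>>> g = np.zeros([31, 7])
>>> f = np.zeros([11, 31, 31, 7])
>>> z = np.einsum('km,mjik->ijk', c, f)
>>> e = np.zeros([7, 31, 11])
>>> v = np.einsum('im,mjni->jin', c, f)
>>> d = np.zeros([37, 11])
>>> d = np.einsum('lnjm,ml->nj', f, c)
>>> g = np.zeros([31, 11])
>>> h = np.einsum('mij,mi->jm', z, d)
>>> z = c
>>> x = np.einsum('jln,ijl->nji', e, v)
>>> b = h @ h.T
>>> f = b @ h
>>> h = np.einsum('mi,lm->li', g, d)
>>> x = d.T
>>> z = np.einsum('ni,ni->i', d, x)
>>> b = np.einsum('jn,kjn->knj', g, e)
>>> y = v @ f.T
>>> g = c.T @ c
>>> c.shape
(7, 11)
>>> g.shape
(11, 11)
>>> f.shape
(7, 31)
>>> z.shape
(31,)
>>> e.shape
(7, 31, 11)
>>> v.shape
(31, 7, 31)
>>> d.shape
(31, 31)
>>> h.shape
(31, 11)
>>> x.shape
(31, 31)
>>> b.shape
(7, 11, 31)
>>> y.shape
(31, 7, 7)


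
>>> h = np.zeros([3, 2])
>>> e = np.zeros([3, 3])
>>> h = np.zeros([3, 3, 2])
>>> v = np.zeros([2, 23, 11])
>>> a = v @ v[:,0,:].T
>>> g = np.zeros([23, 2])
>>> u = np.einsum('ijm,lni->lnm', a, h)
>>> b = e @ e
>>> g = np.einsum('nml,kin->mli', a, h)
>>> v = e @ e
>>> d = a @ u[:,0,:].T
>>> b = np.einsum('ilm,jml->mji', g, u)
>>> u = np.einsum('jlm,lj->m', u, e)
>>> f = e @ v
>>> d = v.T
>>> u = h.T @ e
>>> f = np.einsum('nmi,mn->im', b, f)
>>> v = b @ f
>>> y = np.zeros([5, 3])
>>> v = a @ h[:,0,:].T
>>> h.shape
(3, 3, 2)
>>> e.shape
(3, 3)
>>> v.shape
(2, 23, 3)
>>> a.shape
(2, 23, 2)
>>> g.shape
(23, 2, 3)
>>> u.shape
(2, 3, 3)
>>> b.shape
(3, 3, 23)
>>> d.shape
(3, 3)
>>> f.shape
(23, 3)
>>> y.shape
(5, 3)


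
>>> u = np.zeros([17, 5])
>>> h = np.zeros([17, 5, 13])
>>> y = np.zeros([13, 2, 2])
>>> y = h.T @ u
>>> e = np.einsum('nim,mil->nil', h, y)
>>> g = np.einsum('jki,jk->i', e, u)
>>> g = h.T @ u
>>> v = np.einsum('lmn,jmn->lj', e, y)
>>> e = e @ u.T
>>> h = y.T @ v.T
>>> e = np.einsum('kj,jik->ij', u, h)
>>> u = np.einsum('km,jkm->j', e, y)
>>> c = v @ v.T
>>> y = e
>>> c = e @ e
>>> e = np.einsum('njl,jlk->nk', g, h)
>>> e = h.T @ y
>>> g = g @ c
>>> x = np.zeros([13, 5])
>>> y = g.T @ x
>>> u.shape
(13,)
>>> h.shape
(5, 5, 17)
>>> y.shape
(5, 5, 5)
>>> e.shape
(17, 5, 5)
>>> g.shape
(13, 5, 5)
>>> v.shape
(17, 13)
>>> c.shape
(5, 5)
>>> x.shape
(13, 5)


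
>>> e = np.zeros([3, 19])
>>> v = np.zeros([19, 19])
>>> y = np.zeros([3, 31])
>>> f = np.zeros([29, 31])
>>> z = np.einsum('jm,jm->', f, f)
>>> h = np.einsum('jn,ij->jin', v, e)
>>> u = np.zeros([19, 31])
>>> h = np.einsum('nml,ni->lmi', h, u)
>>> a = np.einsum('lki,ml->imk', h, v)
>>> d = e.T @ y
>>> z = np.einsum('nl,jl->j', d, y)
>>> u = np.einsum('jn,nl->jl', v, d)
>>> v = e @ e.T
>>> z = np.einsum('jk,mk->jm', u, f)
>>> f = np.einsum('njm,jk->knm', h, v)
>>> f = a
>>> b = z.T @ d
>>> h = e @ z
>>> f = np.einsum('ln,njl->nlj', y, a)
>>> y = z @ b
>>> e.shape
(3, 19)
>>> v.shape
(3, 3)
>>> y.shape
(19, 31)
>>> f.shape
(31, 3, 19)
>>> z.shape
(19, 29)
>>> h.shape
(3, 29)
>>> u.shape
(19, 31)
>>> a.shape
(31, 19, 3)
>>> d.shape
(19, 31)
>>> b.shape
(29, 31)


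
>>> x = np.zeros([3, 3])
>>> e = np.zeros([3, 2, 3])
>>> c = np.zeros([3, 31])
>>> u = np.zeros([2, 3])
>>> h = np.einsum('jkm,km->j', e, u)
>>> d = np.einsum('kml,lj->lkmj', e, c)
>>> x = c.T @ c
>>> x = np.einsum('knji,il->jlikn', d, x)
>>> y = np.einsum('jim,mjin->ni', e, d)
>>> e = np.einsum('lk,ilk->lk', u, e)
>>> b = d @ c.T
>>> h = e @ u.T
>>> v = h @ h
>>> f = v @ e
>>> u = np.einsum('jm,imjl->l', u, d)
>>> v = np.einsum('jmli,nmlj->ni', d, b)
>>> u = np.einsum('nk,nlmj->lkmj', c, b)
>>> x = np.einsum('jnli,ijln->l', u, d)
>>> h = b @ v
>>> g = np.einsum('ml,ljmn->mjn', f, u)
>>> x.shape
(2,)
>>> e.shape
(2, 3)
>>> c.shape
(3, 31)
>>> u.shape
(3, 31, 2, 3)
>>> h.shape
(3, 3, 2, 31)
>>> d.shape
(3, 3, 2, 31)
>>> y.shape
(31, 2)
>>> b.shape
(3, 3, 2, 3)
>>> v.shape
(3, 31)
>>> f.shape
(2, 3)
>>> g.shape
(2, 31, 3)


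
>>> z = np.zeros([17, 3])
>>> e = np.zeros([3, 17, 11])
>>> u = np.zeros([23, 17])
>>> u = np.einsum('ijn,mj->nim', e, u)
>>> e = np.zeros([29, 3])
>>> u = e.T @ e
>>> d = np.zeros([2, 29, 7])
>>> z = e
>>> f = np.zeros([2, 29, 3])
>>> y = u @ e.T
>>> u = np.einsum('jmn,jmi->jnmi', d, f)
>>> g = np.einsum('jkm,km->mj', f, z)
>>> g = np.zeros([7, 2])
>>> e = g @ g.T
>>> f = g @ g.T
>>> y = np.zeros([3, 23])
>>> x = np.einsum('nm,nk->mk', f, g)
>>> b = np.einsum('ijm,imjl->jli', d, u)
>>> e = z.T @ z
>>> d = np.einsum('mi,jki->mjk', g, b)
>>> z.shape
(29, 3)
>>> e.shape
(3, 3)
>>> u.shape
(2, 7, 29, 3)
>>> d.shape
(7, 29, 3)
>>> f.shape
(7, 7)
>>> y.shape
(3, 23)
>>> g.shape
(7, 2)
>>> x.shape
(7, 2)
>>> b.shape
(29, 3, 2)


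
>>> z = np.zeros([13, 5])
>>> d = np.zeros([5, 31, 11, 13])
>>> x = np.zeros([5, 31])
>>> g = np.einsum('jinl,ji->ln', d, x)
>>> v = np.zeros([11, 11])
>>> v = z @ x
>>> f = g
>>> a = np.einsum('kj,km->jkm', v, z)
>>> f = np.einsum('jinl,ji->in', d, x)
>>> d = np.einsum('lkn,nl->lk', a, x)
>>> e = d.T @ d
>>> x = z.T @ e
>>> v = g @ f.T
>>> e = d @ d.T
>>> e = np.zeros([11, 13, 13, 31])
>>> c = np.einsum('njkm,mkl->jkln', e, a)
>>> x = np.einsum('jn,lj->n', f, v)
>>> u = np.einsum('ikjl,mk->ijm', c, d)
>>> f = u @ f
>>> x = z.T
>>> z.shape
(13, 5)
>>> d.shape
(31, 13)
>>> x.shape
(5, 13)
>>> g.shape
(13, 11)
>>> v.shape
(13, 31)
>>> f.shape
(13, 5, 11)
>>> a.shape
(31, 13, 5)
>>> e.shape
(11, 13, 13, 31)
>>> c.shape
(13, 13, 5, 11)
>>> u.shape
(13, 5, 31)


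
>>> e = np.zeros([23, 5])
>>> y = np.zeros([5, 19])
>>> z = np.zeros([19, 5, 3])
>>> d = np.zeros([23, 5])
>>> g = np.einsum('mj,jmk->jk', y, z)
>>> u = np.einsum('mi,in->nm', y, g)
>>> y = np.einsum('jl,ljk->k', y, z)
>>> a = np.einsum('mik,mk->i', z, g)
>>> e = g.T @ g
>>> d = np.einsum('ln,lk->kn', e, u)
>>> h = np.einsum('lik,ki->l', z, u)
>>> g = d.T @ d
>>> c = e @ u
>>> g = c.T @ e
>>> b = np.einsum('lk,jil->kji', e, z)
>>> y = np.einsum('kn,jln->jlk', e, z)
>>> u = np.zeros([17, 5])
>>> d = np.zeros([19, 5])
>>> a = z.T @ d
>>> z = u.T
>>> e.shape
(3, 3)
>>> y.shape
(19, 5, 3)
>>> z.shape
(5, 17)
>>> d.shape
(19, 5)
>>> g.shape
(5, 3)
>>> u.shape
(17, 5)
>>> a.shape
(3, 5, 5)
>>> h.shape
(19,)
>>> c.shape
(3, 5)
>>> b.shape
(3, 19, 5)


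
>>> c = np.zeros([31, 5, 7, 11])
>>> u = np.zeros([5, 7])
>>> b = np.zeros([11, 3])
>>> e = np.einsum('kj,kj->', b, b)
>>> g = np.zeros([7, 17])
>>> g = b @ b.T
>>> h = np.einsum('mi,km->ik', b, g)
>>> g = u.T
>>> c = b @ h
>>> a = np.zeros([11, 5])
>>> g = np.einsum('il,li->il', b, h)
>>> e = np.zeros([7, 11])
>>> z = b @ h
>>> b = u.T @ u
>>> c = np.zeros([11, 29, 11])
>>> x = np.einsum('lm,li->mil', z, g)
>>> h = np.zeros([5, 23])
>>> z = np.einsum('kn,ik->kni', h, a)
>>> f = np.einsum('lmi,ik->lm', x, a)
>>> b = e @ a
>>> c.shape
(11, 29, 11)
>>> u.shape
(5, 7)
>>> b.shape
(7, 5)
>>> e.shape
(7, 11)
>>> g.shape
(11, 3)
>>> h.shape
(5, 23)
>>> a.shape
(11, 5)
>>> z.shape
(5, 23, 11)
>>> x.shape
(11, 3, 11)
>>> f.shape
(11, 3)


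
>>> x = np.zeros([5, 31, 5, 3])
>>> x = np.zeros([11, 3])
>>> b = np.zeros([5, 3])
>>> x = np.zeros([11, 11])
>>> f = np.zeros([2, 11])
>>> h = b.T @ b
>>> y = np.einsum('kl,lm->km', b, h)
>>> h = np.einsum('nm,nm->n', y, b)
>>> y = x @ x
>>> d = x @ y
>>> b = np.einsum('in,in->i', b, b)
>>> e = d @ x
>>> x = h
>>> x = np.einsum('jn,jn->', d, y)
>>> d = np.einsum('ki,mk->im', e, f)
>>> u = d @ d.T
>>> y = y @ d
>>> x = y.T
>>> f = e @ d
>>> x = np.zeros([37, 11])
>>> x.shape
(37, 11)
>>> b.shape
(5,)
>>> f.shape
(11, 2)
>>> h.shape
(5,)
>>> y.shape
(11, 2)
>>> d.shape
(11, 2)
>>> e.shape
(11, 11)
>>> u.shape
(11, 11)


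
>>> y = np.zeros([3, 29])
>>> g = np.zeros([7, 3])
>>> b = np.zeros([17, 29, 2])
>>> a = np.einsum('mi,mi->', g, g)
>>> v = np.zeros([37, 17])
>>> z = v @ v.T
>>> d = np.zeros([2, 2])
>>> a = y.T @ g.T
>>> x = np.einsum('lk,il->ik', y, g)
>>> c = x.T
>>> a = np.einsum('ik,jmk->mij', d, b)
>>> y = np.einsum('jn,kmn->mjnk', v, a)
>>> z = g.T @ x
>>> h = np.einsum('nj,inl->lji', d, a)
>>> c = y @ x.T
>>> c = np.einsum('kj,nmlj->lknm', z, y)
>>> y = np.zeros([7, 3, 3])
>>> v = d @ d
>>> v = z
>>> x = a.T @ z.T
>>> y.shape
(7, 3, 3)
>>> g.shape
(7, 3)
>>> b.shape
(17, 29, 2)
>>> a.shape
(29, 2, 17)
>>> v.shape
(3, 29)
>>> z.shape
(3, 29)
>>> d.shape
(2, 2)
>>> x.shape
(17, 2, 3)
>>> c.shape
(17, 3, 2, 37)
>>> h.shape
(17, 2, 29)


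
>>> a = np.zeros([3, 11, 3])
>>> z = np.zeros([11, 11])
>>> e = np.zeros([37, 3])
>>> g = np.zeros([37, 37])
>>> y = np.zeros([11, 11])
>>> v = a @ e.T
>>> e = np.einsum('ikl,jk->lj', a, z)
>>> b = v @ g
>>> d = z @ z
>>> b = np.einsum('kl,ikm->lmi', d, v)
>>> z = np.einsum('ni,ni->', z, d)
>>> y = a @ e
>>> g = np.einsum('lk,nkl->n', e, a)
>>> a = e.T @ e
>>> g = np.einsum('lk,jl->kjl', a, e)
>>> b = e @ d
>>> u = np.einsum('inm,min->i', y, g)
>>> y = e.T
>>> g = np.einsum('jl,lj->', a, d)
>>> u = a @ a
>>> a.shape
(11, 11)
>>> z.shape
()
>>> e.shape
(3, 11)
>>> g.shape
()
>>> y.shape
(11, 3)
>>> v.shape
(3, 11, 37)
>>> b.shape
(3, 11)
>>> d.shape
(11, 11)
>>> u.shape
(11, 11)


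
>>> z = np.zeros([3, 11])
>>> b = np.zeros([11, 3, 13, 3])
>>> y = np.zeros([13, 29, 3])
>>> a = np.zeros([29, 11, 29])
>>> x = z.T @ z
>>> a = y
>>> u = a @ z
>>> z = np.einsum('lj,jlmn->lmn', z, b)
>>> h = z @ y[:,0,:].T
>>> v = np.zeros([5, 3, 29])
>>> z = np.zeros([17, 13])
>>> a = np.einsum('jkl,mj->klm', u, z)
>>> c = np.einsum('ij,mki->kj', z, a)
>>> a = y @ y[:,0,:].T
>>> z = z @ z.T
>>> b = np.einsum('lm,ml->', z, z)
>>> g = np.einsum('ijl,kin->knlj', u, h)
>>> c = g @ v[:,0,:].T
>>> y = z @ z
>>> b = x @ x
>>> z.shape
(17, 17)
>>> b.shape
(11, 11)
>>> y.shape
(17, 17)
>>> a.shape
(13, 29, 13)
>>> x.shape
(11, 11)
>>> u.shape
(13, 29, 11)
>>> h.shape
(3, 13, 13)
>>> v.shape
(5, 3, 29)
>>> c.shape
(3, 13, 11, 5)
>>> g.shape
(3, 13, 11, 29)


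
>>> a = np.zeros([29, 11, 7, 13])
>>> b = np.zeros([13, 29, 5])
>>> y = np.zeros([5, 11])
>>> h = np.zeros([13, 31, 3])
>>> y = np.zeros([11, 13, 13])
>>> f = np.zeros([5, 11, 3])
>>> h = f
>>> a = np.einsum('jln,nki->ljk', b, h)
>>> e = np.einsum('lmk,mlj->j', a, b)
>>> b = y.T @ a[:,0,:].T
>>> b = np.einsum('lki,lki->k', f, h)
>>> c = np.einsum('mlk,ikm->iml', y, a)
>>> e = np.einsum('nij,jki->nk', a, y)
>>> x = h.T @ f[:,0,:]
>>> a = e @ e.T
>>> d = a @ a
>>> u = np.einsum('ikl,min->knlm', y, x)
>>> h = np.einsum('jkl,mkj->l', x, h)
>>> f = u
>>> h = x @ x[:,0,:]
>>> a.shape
(29, 29)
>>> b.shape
(11,)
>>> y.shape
(11, 13, 13)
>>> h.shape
(3, 11, 3)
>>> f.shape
(13, 3, 13, 3)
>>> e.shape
(29, 13)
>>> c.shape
(29, 11, 13)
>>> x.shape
(3, 11, 3)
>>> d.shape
(29, 29)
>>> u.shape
(13, 3, 13, 3)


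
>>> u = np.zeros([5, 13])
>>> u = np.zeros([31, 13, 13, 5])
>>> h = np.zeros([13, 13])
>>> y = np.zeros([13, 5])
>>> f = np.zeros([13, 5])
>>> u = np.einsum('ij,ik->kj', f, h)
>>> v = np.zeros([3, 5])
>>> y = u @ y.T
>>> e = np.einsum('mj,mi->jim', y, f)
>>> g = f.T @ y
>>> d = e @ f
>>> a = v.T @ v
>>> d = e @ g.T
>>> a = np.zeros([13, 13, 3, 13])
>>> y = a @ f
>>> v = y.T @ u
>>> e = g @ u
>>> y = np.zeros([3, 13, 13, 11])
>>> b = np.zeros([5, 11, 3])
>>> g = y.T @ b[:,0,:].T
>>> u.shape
(13, 5)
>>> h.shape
(13, 13)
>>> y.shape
(3, 13, 13, 11)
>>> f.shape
(13, 5)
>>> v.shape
(5, 3, 13, 5)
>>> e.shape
(5, 5)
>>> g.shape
(11, 13, 13, 5)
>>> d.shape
(13, 5, 5)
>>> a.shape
(13, 13, 3, 13)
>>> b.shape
(5, 11, 3)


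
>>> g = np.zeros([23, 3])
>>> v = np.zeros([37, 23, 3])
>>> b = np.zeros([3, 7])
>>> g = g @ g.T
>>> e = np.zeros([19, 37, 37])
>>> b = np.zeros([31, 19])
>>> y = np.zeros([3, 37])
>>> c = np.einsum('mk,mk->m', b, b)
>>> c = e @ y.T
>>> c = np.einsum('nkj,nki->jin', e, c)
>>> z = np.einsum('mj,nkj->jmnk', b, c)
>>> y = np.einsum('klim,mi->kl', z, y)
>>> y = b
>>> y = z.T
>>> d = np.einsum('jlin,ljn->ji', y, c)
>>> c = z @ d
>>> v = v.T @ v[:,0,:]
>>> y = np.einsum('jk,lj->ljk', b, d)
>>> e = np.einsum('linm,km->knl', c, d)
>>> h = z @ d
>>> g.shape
(23, 23)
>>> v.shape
(3, 23, 3)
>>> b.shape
(31, 19)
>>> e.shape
(3, 37, 19)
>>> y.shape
(3, 31, 19)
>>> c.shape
(19, 31, 37, 31)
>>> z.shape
(19, 31, 37, 3)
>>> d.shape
(3, 31)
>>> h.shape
(19, 31, 37, 31)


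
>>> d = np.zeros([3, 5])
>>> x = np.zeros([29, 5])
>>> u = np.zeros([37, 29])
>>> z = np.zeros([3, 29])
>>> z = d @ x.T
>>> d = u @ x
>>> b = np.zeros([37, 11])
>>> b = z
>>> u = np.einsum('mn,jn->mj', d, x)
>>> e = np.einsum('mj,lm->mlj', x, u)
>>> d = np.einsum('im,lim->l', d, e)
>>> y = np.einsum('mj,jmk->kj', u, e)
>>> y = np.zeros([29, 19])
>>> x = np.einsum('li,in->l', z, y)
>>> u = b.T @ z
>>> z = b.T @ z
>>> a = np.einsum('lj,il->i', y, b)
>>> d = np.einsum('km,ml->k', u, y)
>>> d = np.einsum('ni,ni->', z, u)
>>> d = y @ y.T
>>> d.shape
(29, 29)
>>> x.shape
(3,)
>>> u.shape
(29, 29)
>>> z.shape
(29, 29)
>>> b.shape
(3, 29)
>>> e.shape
(29, 37, 5)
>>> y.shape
(29, 19)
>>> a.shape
(3,)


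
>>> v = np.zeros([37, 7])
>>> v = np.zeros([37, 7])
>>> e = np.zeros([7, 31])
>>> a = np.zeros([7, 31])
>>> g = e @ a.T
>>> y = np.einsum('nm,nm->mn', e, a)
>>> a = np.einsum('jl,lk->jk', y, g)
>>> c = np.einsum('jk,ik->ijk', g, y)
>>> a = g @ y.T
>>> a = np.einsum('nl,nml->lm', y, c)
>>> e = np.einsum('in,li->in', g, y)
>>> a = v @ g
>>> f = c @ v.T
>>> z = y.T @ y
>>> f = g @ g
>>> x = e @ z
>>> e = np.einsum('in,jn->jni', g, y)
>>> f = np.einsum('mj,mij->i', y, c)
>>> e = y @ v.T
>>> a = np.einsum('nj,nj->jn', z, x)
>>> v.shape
(37, 7)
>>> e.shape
(31, 37)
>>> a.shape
(7, 7)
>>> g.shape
(7, 7)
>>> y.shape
(31, 7)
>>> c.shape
(31, 7, 7)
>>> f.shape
(7,)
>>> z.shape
(7, 7)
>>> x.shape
(7, 7)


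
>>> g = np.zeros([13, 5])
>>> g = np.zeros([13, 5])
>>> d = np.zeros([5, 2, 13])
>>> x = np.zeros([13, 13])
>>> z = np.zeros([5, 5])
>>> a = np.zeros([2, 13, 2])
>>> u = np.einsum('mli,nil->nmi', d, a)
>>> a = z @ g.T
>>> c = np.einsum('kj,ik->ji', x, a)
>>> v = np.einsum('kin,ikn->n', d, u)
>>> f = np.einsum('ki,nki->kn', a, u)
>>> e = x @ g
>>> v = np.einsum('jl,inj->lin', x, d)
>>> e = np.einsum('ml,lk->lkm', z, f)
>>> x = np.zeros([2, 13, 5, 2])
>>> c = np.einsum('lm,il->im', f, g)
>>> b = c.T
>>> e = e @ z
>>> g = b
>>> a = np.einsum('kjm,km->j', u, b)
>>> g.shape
(2, 13)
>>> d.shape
(5, 2, 13)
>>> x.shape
(2, 13, 5, 2)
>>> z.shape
(5, 5)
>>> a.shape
(5,)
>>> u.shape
(2, 5, 13)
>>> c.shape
(13, 2)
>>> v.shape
(13, 5, 2)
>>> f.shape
(5, 2)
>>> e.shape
(5, 2, 5)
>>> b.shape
(2, 13)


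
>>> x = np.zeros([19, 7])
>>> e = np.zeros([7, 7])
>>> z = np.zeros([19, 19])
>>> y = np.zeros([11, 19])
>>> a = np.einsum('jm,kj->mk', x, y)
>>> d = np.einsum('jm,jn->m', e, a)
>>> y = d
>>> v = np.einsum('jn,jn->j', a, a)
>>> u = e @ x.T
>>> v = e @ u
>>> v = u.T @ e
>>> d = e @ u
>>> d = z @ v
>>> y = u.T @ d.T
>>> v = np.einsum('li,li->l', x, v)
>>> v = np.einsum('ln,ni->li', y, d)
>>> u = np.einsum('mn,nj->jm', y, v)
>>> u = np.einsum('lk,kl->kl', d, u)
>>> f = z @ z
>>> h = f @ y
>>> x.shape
(19, 7)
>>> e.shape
(7, 7)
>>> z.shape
(19, 19)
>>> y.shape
(19, 19)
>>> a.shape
(7, 11)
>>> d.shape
(19, 7)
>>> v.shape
(19, 7)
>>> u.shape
(7, 19)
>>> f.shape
(19, 19)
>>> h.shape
(19, 19)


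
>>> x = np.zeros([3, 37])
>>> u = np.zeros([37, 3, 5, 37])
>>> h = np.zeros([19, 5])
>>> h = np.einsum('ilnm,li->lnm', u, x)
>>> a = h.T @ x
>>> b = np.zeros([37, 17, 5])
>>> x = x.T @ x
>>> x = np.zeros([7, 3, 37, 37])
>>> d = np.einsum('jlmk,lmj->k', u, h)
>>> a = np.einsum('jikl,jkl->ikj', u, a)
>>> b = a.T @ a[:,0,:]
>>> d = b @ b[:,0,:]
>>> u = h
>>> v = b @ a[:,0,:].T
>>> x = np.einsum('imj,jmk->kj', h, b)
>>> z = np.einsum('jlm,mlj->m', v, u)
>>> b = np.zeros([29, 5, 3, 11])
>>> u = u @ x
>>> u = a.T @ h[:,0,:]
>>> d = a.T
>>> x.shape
(37, 37)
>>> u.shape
(37, 5, 37)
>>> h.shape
(3, 5, 37)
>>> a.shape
(3, 5, 37)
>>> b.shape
(29, 5, 3, 11)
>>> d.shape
(37, 5, 3)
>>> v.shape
(37, 5, 3)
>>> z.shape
(3,)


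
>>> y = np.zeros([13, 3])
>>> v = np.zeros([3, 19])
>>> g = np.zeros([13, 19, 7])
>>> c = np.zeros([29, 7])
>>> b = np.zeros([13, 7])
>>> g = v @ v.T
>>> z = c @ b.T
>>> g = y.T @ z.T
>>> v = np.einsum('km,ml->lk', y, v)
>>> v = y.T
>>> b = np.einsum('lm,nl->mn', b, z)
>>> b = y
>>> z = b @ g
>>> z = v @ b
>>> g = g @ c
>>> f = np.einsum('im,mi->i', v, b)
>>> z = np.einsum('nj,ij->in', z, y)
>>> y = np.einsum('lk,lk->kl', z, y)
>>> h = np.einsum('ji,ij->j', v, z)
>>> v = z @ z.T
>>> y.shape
(3, 13)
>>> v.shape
(13, 13)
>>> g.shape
(3, 7)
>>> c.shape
(29, 7)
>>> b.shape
(13, 3)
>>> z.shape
(13, 3)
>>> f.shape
(3,)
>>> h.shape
(3,)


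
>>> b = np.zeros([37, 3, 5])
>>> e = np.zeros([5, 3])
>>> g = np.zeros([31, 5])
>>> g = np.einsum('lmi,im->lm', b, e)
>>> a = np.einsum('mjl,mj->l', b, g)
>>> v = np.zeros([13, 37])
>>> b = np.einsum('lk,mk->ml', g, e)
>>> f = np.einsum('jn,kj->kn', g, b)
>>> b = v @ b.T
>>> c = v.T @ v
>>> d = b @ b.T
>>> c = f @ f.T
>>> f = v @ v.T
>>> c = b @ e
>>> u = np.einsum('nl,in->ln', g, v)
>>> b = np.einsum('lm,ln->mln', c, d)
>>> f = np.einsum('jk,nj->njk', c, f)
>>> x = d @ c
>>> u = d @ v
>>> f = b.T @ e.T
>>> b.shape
(3, 13, 13)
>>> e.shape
(5, 3)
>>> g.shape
(37, 3)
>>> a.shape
(5,)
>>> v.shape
(13, 37)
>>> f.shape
(13, 13, 5)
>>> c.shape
(13, 3)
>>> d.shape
(13, 13)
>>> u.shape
(13, 37)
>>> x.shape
(13, 3)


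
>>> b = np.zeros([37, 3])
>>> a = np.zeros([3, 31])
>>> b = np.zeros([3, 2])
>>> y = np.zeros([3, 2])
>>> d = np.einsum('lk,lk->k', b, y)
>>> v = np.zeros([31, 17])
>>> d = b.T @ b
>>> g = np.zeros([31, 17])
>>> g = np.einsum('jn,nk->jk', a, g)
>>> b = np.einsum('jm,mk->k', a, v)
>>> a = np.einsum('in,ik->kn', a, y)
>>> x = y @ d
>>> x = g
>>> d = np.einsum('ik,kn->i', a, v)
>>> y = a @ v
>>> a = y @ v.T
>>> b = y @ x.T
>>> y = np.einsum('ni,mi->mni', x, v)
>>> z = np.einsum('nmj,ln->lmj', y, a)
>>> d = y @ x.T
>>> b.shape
(2, 3)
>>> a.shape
(2, 31)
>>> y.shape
(31, 3, 17)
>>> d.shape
(31, 3, 3)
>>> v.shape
(31, 17)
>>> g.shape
(3, 17)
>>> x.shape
(3, 17)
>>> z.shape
(2, 3, 17)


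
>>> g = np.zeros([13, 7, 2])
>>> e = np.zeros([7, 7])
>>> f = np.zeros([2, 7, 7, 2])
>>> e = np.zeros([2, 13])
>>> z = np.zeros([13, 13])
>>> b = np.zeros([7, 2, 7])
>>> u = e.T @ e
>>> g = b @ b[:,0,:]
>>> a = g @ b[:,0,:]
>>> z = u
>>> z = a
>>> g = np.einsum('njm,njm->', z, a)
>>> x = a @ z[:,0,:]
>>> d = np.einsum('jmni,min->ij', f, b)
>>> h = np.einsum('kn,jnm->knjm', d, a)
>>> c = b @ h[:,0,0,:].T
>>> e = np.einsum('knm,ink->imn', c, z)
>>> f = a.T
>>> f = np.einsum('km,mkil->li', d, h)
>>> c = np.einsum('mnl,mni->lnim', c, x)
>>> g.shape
()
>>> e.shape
(7, 2, 2)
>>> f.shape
(7, 7)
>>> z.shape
(7, 2, 7)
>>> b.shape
(7, 2, 7)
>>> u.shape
(13, 13)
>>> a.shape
(7, 2, 7)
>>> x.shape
(7, 2, 7)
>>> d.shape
(2, 2)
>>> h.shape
(2, 2, 7, 7)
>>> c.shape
(2, 2, 7, 7)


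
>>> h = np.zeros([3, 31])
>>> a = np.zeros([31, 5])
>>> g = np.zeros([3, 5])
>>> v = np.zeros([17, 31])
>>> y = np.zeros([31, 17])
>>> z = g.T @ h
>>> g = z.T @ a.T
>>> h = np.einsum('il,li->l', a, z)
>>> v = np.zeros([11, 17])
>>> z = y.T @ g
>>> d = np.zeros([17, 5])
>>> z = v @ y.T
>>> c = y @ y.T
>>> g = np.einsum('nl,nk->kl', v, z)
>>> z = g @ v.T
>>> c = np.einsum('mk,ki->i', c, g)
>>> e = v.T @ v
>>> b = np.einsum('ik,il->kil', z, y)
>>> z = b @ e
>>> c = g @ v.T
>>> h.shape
(5,)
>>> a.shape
(31, 5)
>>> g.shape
(31, 17)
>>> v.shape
(11, 17)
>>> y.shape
(31, 17)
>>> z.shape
(11, 31, 17)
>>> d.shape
(17, 5)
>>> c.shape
(31, 11)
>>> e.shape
(17, 17)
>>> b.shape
(11, 31, 17)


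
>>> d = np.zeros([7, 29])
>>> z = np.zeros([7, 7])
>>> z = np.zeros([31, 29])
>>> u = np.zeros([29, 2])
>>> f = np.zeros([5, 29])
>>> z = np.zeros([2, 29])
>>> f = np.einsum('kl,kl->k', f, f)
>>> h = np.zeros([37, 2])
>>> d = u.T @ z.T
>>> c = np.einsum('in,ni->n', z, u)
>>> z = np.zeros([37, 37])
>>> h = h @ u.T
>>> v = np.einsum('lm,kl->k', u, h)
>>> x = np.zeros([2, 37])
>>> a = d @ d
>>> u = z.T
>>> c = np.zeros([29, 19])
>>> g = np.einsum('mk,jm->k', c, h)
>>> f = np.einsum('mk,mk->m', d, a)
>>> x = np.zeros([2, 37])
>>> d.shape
(2, 2)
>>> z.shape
(37, 37)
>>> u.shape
(37, 37)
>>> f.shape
(2,)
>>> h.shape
(37, 29)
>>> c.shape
(29, 19)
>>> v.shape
(37,)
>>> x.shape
(2, 37)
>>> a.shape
(2, 2)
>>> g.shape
(19,)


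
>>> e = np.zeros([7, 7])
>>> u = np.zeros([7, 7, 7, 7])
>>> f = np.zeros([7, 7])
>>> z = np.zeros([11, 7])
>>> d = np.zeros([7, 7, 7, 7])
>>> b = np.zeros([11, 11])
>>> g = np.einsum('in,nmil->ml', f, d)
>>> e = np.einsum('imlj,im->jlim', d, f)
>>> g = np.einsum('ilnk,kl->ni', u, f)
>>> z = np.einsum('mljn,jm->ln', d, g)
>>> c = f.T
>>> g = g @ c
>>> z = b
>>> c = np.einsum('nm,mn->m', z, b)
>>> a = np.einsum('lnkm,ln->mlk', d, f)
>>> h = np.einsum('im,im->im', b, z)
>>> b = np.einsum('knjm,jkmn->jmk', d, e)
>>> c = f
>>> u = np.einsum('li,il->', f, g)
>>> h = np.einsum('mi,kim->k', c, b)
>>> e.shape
(7, 7, 7, 7)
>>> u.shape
()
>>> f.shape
(7, 7)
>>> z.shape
(11, 11)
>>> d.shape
(7, 7, 7, 7)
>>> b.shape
(7, 7, 7)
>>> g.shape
(7, 7)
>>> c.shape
(7, 7)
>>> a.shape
(7, 7, 7)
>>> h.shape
(7,)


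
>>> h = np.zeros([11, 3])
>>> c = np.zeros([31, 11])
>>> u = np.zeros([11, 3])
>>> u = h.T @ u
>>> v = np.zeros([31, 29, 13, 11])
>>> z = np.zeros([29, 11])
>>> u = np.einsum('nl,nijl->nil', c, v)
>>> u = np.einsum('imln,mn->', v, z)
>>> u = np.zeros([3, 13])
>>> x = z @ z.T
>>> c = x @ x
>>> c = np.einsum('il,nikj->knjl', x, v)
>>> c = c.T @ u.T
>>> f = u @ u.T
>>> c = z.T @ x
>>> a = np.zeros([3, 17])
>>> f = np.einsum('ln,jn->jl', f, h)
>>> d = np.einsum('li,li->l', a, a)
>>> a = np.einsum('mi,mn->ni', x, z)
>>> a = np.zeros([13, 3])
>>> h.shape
(11, 3)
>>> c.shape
(11, 29)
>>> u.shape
(3, 13)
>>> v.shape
(31, 29, 13, 11)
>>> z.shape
(29, 11)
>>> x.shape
(29, 29)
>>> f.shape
(11, 3)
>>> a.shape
(13, 3)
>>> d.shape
(3,)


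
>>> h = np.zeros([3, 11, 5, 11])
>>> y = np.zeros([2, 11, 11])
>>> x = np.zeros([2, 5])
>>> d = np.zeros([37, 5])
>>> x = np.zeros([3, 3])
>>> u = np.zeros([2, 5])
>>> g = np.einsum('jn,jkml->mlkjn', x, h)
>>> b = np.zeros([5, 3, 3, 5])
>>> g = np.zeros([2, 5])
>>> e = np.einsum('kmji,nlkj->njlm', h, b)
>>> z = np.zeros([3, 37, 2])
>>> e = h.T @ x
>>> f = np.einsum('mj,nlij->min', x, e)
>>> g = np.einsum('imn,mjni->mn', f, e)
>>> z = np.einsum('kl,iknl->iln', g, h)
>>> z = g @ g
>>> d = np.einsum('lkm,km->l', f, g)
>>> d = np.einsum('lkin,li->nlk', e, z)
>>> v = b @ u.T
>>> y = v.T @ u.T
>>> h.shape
(3, 11, 5, 11)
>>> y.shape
(2, 3, 3, 2)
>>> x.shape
(3, 3)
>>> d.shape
(3, 11, 5)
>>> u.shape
(2, 5)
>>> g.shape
(11, 11)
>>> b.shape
(5, 3, 3, 5)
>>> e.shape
(11, 5, 11, 3)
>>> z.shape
(11, 11)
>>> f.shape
(3, 11, 11)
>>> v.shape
(5, 3, 3, 2)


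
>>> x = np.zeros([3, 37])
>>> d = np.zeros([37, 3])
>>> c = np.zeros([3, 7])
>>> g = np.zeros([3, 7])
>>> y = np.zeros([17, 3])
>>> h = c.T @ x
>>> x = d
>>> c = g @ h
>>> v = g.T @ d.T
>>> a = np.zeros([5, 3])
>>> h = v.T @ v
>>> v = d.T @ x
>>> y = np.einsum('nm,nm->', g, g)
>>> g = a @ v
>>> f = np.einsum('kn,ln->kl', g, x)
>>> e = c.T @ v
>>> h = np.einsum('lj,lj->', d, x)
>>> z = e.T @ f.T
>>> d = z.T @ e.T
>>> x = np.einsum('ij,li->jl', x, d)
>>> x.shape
(3, 5)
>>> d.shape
(5, 37)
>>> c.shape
(3, 37)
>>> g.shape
(5, 3)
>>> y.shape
()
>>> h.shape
()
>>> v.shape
(3, 3)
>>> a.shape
(5, 3)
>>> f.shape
(5, 37)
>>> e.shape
(37, 3)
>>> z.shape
(3, 5)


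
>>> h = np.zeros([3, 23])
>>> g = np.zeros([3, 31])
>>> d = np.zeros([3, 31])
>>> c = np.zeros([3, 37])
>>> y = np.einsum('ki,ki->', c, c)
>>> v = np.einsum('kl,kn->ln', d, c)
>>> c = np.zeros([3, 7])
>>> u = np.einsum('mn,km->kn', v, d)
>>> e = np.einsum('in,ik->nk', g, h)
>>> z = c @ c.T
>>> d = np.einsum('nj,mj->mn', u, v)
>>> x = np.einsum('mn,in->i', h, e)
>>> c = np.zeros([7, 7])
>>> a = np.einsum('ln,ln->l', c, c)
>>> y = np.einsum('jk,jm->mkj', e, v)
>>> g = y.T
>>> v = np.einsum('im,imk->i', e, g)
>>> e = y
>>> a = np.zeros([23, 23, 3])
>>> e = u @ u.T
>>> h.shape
(3, 23)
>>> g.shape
(31, 23, 37)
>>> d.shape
(31, 3)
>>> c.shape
(7, 7)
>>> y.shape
(37, 23, 31)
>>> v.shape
(31,)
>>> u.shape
(3, 37)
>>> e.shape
(3, 3)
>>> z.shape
(3, 3)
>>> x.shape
(31,)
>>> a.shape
(23, 23, 3)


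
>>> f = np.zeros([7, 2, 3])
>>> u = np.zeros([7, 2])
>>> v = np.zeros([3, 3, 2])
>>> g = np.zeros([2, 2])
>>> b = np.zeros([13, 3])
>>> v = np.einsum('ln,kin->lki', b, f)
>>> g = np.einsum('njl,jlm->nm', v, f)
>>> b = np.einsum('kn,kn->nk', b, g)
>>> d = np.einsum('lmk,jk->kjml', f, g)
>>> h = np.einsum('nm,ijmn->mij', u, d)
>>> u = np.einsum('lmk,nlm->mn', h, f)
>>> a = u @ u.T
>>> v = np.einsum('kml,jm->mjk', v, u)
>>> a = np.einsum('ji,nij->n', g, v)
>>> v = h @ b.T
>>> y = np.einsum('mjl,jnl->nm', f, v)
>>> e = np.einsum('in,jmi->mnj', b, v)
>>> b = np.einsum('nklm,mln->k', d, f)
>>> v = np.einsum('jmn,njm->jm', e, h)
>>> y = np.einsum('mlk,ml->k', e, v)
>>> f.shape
(7, 2, 3)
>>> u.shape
(3, 7)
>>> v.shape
(3, 13)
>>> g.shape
(13, 3)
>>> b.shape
(13,)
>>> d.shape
(3, 13, 2, 7)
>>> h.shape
(2, 3, 13)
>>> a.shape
(7,)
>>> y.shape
(2,)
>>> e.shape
(3, 13, 2)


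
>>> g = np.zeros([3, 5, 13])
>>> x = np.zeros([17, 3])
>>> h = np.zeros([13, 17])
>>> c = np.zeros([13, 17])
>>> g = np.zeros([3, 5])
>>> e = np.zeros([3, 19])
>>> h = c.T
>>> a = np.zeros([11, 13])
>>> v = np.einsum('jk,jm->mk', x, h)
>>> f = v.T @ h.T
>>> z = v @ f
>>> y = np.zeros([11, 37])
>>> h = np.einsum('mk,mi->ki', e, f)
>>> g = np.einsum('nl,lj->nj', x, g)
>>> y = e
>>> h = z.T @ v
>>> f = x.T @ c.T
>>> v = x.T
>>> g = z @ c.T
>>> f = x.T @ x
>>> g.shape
(13, 13)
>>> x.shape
(17, 3)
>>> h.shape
(17, 3)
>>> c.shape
(13, 17)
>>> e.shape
(3, 19)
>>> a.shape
(11, 13)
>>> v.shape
(3, 17)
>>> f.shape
(3, 3)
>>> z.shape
(13, 17)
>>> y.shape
(3, 19)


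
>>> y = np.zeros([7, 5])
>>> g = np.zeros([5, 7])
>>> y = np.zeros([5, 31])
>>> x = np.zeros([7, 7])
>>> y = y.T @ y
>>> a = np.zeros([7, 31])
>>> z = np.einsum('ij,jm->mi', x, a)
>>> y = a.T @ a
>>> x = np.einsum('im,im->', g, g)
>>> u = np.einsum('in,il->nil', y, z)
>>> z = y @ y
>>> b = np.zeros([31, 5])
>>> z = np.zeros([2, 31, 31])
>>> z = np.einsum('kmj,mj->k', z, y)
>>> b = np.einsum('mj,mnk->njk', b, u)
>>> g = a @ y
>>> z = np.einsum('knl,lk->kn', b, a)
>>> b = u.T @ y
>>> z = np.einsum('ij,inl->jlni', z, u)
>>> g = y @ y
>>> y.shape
(31, 31)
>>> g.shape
(31, 31)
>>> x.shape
()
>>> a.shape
(7, 31)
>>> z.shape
(5, 7, 31, 31)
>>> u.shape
(31, 31, 7)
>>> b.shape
(7, 31, 31)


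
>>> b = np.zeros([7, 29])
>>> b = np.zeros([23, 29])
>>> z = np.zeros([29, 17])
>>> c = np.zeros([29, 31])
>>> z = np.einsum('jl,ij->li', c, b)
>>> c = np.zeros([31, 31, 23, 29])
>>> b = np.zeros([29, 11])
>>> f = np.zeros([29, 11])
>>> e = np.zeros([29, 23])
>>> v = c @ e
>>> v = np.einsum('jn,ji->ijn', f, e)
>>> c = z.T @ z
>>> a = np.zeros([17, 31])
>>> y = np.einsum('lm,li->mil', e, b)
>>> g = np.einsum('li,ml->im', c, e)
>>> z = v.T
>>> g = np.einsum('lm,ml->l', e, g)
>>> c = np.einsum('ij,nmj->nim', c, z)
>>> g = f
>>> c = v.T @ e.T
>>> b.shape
(29, 11)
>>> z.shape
(11, 29, 23)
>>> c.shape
(11, 29, 29)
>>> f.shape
(29, 11)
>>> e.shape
(29, 23)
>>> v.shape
(23, 29, 11)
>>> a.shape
(17, 31)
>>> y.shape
(23, 11, 29)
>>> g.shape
(29, 11)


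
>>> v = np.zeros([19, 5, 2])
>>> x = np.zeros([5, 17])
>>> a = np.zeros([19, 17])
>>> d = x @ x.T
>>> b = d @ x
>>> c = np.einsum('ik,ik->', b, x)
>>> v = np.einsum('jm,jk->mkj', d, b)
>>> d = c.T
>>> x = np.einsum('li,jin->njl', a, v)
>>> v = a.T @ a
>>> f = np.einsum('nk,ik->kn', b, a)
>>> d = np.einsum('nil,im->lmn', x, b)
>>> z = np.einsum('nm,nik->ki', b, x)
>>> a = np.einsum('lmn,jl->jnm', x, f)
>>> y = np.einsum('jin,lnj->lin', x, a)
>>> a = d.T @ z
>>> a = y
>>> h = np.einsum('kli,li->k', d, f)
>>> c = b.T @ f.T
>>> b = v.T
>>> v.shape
(17, 17)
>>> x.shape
(5, 5, 19)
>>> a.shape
(17, 5, 19)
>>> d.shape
(19, 17, 5)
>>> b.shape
(17, 17)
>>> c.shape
(17, 17)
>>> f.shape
(17, 5)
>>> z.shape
(19, 5)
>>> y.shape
(17, 5, 19)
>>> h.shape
(19,)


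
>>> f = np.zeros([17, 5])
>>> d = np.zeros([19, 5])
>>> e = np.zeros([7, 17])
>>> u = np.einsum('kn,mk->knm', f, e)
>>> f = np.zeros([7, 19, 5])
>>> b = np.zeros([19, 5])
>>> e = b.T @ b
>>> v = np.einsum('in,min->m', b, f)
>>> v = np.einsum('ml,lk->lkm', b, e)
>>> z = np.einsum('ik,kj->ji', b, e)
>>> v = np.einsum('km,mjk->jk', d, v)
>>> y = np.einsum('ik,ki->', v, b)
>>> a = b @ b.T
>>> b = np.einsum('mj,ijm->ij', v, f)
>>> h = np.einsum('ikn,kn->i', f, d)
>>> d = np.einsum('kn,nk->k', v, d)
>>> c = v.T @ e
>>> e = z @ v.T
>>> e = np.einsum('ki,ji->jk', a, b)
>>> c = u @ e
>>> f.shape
(7, 19, 5)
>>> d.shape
(5,)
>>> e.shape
(7, 19)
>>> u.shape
(17, 5, 7)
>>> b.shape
(7, 19)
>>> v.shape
(5, 19)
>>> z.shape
(5, 19)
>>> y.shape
()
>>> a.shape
(19, 19)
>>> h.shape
(7,)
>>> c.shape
(17, 5, 19)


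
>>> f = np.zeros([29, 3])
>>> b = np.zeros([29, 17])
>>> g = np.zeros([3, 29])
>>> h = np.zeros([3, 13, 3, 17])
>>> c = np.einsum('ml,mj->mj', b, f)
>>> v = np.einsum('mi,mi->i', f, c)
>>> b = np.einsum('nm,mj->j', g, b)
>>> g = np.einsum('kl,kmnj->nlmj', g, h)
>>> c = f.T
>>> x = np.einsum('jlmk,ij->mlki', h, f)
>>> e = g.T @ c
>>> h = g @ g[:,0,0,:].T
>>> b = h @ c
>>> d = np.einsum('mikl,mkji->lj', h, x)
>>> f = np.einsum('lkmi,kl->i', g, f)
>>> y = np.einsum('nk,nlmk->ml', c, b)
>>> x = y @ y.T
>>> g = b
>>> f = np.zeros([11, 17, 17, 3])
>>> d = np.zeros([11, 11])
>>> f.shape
(11, 17, 17, 3)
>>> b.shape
(3, 29, 13, 29)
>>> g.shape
(3, 29, 13, 29)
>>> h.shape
(3, 29, 13, 3)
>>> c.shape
(3, 29)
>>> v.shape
(3,)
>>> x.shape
(13, 13)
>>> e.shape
(17, 13, 29, 29)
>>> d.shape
(11, 11)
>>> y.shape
(13, 29)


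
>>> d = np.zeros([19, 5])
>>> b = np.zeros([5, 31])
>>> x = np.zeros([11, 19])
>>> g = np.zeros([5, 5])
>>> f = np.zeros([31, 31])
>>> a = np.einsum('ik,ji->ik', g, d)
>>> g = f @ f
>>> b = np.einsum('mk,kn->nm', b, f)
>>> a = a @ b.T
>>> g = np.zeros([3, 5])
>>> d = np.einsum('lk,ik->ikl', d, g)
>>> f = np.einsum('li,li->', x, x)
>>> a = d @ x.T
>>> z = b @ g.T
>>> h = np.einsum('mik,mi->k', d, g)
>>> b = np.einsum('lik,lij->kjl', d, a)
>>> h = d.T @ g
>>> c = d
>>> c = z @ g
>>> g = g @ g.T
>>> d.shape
(3, 5, 19)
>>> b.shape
(19, 11, 3)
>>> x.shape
(11, 19)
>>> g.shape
(3, 3)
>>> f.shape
()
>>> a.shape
(3, 5, 11)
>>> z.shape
(31, 3)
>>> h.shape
(19, 5, 5)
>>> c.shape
(31, 5)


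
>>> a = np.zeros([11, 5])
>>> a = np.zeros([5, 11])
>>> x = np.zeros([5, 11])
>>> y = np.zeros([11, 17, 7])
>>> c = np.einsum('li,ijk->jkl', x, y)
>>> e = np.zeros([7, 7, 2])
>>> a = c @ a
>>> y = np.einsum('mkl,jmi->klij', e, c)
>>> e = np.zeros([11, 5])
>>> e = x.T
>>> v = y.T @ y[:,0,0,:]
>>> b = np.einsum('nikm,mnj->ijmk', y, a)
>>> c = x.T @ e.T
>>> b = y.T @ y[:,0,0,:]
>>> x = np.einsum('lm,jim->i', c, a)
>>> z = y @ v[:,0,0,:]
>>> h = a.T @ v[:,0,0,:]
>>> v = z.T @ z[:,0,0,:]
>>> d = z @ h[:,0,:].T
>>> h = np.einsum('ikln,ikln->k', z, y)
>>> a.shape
(17, 7, 11)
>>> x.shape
(7,)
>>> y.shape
(7, 2, 5, 17)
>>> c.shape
(11, 11)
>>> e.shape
(11, 5)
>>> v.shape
(17, 5, 2, 17)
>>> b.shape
(17, 5, 2, 17)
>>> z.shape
(7, 2, 5, 17)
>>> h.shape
(2,)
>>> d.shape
(7, 2, 5, 11)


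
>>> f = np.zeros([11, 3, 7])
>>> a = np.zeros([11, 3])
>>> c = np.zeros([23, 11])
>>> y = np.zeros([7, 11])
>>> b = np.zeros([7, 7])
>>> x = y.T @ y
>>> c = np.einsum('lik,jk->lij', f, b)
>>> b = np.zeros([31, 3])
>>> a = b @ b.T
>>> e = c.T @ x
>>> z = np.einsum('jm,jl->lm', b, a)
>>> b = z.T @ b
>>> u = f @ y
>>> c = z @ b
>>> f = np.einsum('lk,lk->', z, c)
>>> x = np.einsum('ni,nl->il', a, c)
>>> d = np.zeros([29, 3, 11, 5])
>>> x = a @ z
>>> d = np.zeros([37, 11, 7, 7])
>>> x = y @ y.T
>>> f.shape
()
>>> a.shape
(31, 31)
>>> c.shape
(31, 3)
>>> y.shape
(7, 11)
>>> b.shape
(3, 3)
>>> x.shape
(7, 7)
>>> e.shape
(7, 3, 11)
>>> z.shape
(31, 3)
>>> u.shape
(11, 3, 11)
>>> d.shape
(37, 11, 7, 7)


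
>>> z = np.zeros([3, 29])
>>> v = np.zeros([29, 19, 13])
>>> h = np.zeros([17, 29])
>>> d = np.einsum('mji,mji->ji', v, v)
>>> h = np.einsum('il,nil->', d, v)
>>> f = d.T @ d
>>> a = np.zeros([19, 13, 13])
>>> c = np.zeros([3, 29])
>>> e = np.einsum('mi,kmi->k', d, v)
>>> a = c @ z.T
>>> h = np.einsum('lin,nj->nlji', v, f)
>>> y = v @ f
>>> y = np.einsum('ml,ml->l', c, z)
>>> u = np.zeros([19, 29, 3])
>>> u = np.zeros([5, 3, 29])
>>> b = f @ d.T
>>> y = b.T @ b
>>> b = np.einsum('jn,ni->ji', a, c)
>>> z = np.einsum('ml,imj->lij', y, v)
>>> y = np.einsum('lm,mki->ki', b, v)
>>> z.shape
(19, 29, 13)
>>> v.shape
(29, 19, 13)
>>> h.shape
(13, 29, 13, 19)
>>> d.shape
(19, 13)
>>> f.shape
(13, 13)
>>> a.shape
(3, 3)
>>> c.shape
(3, 29)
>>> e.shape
(29,)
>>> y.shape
(19, 13)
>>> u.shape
(5, 3, 29)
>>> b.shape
(3, 29)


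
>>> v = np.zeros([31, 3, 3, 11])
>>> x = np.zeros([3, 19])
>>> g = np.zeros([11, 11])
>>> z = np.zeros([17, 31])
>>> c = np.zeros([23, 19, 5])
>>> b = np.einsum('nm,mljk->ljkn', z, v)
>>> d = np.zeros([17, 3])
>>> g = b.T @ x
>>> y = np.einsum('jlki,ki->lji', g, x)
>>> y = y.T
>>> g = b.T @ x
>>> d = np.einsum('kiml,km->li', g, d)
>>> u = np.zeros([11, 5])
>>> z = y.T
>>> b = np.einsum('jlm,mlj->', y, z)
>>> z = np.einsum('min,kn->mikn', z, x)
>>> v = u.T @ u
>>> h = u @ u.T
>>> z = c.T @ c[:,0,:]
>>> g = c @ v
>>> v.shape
(5, 5)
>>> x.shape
(3, 19)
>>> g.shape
(23, 19, 5)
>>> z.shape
(5, 19, 5)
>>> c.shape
(23, 19, 5)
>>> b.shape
()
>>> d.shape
(19, 11)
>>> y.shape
(19, 17, 11)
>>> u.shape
(11, 5)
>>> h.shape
(11, 11)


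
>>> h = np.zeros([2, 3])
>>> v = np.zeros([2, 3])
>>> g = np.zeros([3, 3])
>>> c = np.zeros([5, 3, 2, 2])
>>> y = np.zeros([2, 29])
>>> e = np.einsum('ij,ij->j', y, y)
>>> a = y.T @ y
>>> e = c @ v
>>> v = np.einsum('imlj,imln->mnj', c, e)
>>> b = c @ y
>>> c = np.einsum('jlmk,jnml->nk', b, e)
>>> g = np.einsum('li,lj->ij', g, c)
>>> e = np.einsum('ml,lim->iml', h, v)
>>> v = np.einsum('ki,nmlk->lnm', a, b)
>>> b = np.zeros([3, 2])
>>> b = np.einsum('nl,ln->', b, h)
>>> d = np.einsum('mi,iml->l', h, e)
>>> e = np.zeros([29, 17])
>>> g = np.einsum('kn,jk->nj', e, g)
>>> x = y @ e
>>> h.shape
(2, 3)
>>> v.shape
(2, 5, 3)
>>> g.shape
(17, 3)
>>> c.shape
(3, 29)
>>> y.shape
(2, 29)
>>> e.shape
(29, 17)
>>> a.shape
(29, 29)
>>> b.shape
()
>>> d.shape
(3,)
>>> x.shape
(2, 17)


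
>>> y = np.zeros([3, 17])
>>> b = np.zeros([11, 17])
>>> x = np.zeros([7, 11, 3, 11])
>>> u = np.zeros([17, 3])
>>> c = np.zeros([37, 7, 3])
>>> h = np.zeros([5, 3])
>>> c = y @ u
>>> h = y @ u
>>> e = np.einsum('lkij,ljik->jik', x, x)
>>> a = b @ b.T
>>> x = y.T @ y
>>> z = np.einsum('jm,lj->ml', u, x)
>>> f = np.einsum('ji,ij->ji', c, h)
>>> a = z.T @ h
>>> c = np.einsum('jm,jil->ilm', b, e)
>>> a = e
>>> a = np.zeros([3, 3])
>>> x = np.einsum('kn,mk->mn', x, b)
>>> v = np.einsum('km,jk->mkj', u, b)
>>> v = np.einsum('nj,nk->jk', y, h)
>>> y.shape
(3, 17)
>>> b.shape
(11, 17)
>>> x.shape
(11, 17)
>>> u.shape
(17, 3)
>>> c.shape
(3, 11, 17)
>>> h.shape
(3, 3)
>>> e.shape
(11, 3, 11)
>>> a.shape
(3, 3)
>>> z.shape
(3, 17)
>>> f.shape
(3, 3)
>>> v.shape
(17, 3)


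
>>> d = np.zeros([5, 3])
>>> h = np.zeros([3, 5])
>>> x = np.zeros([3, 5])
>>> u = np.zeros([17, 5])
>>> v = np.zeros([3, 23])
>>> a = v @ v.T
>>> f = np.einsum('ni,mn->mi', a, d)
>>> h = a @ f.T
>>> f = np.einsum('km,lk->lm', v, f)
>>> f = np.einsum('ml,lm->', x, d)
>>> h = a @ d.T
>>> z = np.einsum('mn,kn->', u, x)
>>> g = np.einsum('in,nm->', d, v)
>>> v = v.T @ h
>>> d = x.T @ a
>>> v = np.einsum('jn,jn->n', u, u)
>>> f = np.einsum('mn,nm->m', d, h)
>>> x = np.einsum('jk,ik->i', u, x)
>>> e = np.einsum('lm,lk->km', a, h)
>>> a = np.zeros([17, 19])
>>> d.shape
(5, 3)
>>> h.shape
(3, 5)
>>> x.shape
(3,)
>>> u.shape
(17, 5)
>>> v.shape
(5,)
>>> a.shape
(17, 19)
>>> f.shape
(5,)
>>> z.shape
()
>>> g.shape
()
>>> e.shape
(5, 3)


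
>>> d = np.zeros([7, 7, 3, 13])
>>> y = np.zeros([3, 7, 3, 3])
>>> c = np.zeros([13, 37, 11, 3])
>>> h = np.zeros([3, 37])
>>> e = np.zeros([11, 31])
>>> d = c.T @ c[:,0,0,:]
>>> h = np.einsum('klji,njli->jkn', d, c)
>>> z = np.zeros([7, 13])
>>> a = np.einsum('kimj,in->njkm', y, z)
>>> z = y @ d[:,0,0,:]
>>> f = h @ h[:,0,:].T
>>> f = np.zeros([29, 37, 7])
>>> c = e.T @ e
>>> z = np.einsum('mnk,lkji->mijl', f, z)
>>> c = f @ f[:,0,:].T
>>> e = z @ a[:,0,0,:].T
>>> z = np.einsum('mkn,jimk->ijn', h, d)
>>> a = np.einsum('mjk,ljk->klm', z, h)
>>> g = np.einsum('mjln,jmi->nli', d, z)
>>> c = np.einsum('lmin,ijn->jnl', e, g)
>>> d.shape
(3, 11, 37, 3)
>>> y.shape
(3, 7, 3, 3)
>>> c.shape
(37, 13, 29)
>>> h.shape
(37, 3, 13)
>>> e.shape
(29, 3, 3, 13)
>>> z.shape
(11, 3, 13)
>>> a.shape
(13, 37, 11)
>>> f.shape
(29, 37, 7)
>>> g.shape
(3, 37, 13)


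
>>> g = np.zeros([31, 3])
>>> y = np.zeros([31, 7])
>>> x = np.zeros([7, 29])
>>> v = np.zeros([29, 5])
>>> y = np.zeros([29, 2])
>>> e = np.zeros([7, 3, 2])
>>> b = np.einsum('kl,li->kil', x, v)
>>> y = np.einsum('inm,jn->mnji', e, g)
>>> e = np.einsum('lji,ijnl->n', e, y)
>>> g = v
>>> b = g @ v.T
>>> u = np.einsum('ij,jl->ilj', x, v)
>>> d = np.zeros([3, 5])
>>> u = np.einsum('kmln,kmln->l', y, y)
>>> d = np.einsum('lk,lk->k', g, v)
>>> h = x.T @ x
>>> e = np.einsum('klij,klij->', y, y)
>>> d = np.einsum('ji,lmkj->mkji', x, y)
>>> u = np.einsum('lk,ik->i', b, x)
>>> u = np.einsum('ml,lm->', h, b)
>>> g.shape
(29, 5)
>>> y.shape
(2, 3, 31, 7)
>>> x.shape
(7, 29)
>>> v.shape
(29, 5)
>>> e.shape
()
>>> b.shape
(29, 29)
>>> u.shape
()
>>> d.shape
(3, 31, 7, 29)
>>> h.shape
(29, 29)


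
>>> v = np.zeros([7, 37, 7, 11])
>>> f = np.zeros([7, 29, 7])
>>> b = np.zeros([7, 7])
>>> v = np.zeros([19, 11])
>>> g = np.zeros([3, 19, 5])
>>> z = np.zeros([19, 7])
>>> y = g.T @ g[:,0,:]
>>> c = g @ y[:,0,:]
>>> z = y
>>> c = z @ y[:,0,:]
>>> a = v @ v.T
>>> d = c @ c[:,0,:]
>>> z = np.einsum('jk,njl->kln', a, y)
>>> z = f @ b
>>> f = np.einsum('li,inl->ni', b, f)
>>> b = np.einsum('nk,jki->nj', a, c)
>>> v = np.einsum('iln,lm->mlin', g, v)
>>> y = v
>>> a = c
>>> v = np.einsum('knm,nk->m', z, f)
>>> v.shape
(7,)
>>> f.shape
(29, 7)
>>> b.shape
(19, 5)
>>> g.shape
(3, 19, 5)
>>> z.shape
(7, 29, 7)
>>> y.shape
(11, 19, 3, 5)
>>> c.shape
(5, 19, 5)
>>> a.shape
(5, 19, 5)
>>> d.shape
(5, 19, 5)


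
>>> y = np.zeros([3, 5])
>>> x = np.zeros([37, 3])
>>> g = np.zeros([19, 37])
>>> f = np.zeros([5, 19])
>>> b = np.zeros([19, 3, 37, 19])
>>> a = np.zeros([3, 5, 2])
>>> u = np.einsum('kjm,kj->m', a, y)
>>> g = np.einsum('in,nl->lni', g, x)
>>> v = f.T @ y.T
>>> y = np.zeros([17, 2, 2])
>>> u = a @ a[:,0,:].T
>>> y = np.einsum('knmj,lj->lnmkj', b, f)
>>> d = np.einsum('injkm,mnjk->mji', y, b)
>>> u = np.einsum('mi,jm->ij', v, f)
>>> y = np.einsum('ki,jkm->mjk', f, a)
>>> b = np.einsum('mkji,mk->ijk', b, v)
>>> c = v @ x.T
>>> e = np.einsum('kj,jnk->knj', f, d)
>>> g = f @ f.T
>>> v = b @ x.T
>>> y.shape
(2, 3, 5)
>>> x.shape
(37, 3)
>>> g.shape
(5, 5)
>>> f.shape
(5, 19)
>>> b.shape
(19, 37, 3)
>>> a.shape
(3, 5, 2)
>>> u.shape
(3, 5)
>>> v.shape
(19, 37, 37)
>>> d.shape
(19, 37, 5)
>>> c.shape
(19, 37)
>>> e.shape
(5, 37, 19)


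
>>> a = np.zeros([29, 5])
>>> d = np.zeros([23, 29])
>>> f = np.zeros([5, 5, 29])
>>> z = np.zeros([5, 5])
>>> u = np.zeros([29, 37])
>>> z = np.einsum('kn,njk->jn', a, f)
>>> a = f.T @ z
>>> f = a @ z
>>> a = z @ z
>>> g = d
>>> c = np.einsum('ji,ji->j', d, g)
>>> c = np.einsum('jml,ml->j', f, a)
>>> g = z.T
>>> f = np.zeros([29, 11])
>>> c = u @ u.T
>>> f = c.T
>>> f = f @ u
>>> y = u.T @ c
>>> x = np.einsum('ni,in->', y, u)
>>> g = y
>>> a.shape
(5, 5)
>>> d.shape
(23, 29)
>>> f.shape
(29, 37)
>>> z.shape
(5, 5)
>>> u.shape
(29, 37)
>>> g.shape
(37, 29)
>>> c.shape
(29, 29)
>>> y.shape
(37, 29)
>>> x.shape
()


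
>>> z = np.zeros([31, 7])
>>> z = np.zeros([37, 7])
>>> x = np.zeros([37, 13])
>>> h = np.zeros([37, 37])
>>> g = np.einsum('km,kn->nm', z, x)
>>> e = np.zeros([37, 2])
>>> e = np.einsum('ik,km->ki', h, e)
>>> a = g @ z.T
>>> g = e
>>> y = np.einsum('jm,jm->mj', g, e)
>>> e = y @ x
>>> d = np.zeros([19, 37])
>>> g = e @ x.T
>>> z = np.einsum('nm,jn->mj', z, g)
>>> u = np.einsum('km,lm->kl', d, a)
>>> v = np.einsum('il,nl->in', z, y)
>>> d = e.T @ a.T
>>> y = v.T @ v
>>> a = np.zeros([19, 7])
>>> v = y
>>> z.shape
(7, 37)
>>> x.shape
(37, 13)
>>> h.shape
(37, 37)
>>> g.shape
(37, 37)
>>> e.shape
(37, 13)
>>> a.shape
(19, 7)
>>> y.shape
(37, 37)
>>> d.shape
(13, 13)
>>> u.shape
(19, 13)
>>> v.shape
(37, 37)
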